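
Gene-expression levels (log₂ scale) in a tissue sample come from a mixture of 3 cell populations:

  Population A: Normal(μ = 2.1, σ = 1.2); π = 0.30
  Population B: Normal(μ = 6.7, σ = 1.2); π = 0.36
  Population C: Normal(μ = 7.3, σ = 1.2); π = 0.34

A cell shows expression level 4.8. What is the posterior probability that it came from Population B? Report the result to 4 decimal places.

P(component k | x) = P(Z=k)·f_k(x) / marginal(x), where marginal(x) = Σ_j P(Z=j)·f_j(x).
Normal densities:
  L_A = 0.0264497
  L_B = 0.0949189
  L_C = 0.0379533
Prior × likelihood for each component:
  P(Z=A)·L_A = 0.30 × 0.0264497 = 0.00793491
  P(Z=B)·L_B = 0.36 × 0.0949189 = 0.0341708
  P(Z=C)·L_C = 0.34 × 0.0379533 = 0.0129041
Evidence: 0.00793491 + 0.0341708 + 0.0129041 = 0.0550098
So the posterior for Population B is 0.0341708 / 0.0550098 ≈ 0.6212.

0.6212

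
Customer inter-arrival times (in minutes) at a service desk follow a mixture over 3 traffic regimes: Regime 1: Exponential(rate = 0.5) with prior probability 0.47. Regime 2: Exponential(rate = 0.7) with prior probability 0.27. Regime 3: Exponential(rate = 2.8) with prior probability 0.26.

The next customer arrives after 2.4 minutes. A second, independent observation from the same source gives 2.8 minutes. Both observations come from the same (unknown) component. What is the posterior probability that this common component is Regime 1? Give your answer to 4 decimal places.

The responsibility of component k is w_k f_k(x) divided by Σ_j w_j f_j(x).
Since both observations come from the same component, the likelihood for component k is f_k(x₁)·f_k(x₂).
  p_1 = [0.5·e^(−0.5·2.4) = 0.5·e^(−1.2000) = 0.150597] × [0.123298] = 0.0185684
  p_2 = [0.7·e^(−0.7·2.4) = 0.7·e^(−1.6800) = 0.130462] × [0.0986009] = 0.0128636
  p_3 = [2.8·e^(−2.8·2.4) = 2.8·e^(−6.7200) = 0.00337831] × [0.00110227] = 3.72382e-06
Unnormalised posteriors:
  w_1·p_1 = 0.47 × 0.0185684 = 0.00872715
  w_2·p_2 = 0.27 × 0.0128636 = 0.00347319
  w_3·p_3 = 0.26 × 3.72382e-06 = 9.68193e-07
Denominator: 0.00872715 + 0.00347319 + 9.68193e-07 = 0.0122013
Responsibility of Regime 1: 0.00872715 / 0.0122013 ≈ 0.7153

0.7153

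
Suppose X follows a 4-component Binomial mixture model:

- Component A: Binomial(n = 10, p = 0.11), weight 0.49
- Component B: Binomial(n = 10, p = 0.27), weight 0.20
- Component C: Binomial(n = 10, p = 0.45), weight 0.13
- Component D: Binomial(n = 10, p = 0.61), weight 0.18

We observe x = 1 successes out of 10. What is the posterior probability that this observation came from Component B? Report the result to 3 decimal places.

0.142

P(component k | x) = π_k·f_k(x) / marginal(x), where marginal(x) = Σ_j π_j·f_j(x).
Binomial probabilities:
  f_A = 0.385392
  f_B = 0.158953
  f_C = 0.0207241
  f_D = 0.00127324
Prior × likelihood for each component:
  π_A·f_A = 0.49 × 0.385392 = 0.188842
  π_B·f_B = 0.20 × 0.158953 = 0.0317907
  π_C·f_C = 0.13 × 0.0207241 = 0.00269414
  π_D·f_D = 0.18 × 0.00127324 = 0.000229184
Evidence: 0.188842 + 0.0317907 + 0.00269414 + 0.000229184 = 0.223556
P(Component B | data) ≈ 0.142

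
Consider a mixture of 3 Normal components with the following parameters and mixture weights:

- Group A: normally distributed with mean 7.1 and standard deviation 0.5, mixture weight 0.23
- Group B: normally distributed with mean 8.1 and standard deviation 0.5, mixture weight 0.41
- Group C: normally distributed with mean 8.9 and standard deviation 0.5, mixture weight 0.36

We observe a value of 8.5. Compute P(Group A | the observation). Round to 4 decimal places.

0.0081

P(component k | x) = π_k·f_k(x) / marginal(x), where marginal(x) = Σ_j π_j·f_j(x).
Normal densities:
  L_A = 0.0158309
  L_B = 0.579383
  L_C = 0.579383
Multiply by the mixture weights:
  π_A·L_A = 0.23 × 0.0158309 = 0.00364111
  π_B·L_B = 0.41 × 0.579383 = 0.237547
  π_C·L_C = 0.36 × 0.579383 = 0.208578
Evidence: 0.00364111 + 0.237547 + 0.208578 = 0.449766
P(Group A | data) = 0.00364111 / 0.449766 ≈ 0.0081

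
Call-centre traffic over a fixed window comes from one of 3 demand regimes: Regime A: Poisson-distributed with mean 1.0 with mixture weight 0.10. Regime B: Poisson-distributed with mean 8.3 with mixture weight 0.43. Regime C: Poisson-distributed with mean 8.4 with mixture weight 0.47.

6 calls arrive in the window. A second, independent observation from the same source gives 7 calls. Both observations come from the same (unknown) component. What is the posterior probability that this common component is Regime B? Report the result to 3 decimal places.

Apply Bayes' rule: the posterior for each component is proportional to its prior times its likelihood at x.
Since both observations come from the same component, the likelihood for component k is f_k(x₁)·f_k(x₂).
  p_A = [0.000510944] × [7.2992e-05] = 3.72948e-08
  p_B = [0.112847] × [0.133805] = 0.0150995
  p_C = [0.109716] × [0.131659] = 0.0144451
Weight by the priors:
  P(Z=A)·p_A = 0.10 × 3.72948e-08 = 3.72948e-09
  P(Z=B)·p_B = 0.43 × 0.0150995 = 0.0064928
  P(Z=C)·p_C = 0.47 × 0.0144451 = 0.00678919
Marginal: 3.72948e-09 + 0.0064928 + 0.00678919 = 0.013282
Responsibility of Regime B: 0.0064928 / 0.013282 ≈ 0.489

0.489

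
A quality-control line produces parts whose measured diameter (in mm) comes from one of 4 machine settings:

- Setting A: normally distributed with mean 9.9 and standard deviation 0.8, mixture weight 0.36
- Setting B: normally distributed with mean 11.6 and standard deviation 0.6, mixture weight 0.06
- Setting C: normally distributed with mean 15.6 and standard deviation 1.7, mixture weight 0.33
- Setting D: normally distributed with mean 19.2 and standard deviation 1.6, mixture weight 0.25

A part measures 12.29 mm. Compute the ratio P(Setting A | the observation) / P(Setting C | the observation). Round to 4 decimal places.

0.1779

Since P(k|x) ∝ π_k f_k(x), the posterior odds are π_i f_i(x) / (π_j f_j(x)).
Evaluate each component's likelihood at the observed value:
  f_A = 0.00575105
  f_B = 0.343227
  f_C = 0.0352572
  f_D = 2.2215e-05
Posterior odds = (π_A·f_A) / (π_C·f_C) = (0.36·0.00575105) / (0.33·0.0352572) = 0.00207038 / 0.0116349 ≈ 0.1779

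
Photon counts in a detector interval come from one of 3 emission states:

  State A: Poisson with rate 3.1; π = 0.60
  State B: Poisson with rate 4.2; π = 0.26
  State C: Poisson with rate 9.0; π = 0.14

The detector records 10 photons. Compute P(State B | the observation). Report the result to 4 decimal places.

Apply Bayes' rule: the posterior for each component is proportional to its prior times its likelihood at x.
Poisson probabilities:
  L_A = 0.00101752
  L_B = 0.00705819
  L_C = 0.11858
Prior × likelihood for each component:
  P(Z=A)·L_A = 0.60 × 0.00101752 = 0.000610509
  P(Z=B)·L_B = 0.26 × 0.00705819 = 0.00183513
  P(Z=C)·L_C = 0.14 × 0.11858 = 0.0166012
Sum: 0.000610509 + 0.00183513 + 0.0166012 = 0.0190468
Responsibility of State B: 0.00183513 / 0.0190468 ≈ 0.0963

0.0963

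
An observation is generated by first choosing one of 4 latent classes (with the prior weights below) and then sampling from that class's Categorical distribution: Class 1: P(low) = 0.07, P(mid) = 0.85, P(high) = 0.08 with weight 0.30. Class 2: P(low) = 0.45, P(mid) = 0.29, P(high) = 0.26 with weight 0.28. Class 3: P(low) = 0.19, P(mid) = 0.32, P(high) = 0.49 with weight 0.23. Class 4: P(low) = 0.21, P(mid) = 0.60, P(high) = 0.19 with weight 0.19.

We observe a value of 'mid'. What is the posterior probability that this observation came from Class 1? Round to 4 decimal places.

0.4868

P(component k | x) = P(Z=k)·f_k(x) / marginal(x), where marginal(x) = Σ_j P(Z=j)·f_j(x).
Component likelihoods at x = 'mid':
  p_1 = 0.85
  p_2 = 0.29
  p_3 = 0.32
  p_4 = 0.6
Prior × likelihood for each component:
  P(Z=1)·p_1 = 0.30 × 0.85 = 0.255
  P(Z=2)·p_2 = 0.28 × 0.29 = 0.0812
  P(Z=3)·p_3 = 0.23 × 0.32 = 0.0736
  P(Z=4)·p_4 = 0.19 × 0.6 = 0.114
Sum: 0.255 + 0.0812 + 0.0736 + 0.114 = 0.5238
So the posterior for Class 1 is 0.255 / 0.5238 ≈ 0.4868.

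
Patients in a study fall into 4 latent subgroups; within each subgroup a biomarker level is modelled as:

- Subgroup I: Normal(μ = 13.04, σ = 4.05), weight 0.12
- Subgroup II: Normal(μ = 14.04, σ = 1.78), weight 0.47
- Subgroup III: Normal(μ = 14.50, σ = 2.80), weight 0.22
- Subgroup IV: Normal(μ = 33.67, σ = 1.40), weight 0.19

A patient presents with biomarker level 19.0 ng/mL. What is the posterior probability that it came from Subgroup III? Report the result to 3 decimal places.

Apply Bayes' rule: the posterior for each component is proportional to its prior times its likelihood at x.
Evaluate each component's likelihood at the observed value:
  p_I = (1/(4.05·√(2π)))·exp(−(19.0−13.04)²/(2·4.05²)) = 0.098504·exp(-1.08281) = 0.0333577
  p_II = (1/(1.78·√(2π)))·exp(−(19.0−14.04)²/(2·1.78²)) = 0.224125·exp(-3.88234) = 0.00461755
  p_III = (1/(2.80·√(2π)))·exp(−(19.0−14.50)²/(2·2.80²)) = 0.142479·exp(-1.29145) = 0.0391634
  p_IV = (1/(1.40·√(2π)))·exp(−(19.0−33.67)²/(2·1.40²)) = 0.284959·exp(-54.90023) = 4.09181e-25
Prior × likelihood for each component:
  π_I·p_I = 0.12 × 0.0333577 = 0.00400293
  π_II·p_II = 0.47 × 0.00461755 = 0.00217025
  π_III·p_III = 0.22 × 0.0391634 = 0.00861595
  π_IV·p_IV = 0.19 × 4.09181e-25 = 7.77444e-26
Marginal: 0.00400293 + 0.00217025 + 0.00861595 + 7.77444e-26 = 0.0147891
So the posterior for Subgroup III is 0.00861595 / 0.0147891 ≈ 0.583.

0.583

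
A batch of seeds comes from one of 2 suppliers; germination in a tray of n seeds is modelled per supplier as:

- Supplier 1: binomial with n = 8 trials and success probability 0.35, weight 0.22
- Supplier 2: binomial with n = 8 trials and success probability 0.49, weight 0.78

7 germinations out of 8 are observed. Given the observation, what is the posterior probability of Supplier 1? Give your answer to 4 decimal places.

0.0330

The responsibility of component k is π_k f_k(x) divided by Σ_j π_j f_j(x).
Component likelihoods at x = 7 germinations out of 8:
  f_1 = C(8,7)·0.35^7·0.65^1 = 8·0.000643393·0.65 = 0.00334564
  f_2 = C(8,7)·0.49^7·0.51^1 = 8·0.00678223·0.51 = 0.0276715
Weight by the priors:
  π_1·f_1 = 0.22 × 0.00334564 = 0.000736042
  π_2·f_2 = 0.78 × 0.0276715 = 0.0215838
Marginal: 0.000736042 + 0.0215838 = 0.0223198
P(Supplier 1 | 7 germinations out of 8) = 0.000736042 / 0.0223198 ≈ 0.0330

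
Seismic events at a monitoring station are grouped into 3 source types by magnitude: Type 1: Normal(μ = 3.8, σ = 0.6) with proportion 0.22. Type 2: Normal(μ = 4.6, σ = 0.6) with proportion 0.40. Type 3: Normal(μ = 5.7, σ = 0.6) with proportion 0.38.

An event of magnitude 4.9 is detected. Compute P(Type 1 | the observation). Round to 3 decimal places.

0.074

Posterior ∝ prior × likelihood, so P(k | x) ∝ π_k f_k(x); normalise over all components.
Evaluate each component's likelihood at the observed value:
  L_1 = (1/(0.6·√(2π)))·exp(−(4.9−3.8)²/(2·0.6²)) = 0.664904·exp(-1.68056) = 0.123852
  L_2 = (1/(0.6·√(2π)))·exp(−(4.9−4.6)²/(2·0.6²)) = 0.664904·exp(-0.12500) = 0.586776
  L_3 = (1/(0.6·√(2π)))·exp(−(4.9−5.7)²/(2·0.6²)) = 0.664904·exp(-0.88889) = 0.27335
Prior × likelihood for each component:
  π_1·L_1 = 0.22 × 0.123852 = 0.0272474
  π_2·L_2 = 0.40 × 0.586776 = 0.23471
  π_3·L_3 = 0.38 × 0.27335 = 0.103873
Marginal: 0.0272474 + 0.23471 + 0.103873 = 0.365831
P(Type 1 | 4.9) = 0.0272474 / 0.365831 ≈ 0.074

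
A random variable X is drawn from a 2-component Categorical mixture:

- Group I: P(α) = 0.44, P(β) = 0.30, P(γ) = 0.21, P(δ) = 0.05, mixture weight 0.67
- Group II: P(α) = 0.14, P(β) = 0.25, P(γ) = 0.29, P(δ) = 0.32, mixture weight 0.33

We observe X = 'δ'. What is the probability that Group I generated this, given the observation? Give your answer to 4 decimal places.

0.2408

By Bayes' theorem, P(k | x) = P(Z=k) f_k(x) / Σ_j P(Z=j) f_j(x).
Categorical probabilities:
  p_I = P(δ | comp) = 0.05
  p_II = P(δ | comp) = 0.32
Unnormalised posteriors:
  P(Z=I)·p_I = 0.67 × 0.05 = 0.0335
  P(Z=II)·p_II = 0.33 × 0.32 = 0.1056
Sum: 0.0335 + 0.1056 = 0.1391
Responsibility of Group I: 0.0335 / 0.1391 ≈ 0.2408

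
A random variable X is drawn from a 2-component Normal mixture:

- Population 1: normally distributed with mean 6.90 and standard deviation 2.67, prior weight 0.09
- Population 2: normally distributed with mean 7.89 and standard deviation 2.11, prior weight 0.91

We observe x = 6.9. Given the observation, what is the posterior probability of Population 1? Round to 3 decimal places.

0.080

P(component k | x) = π_k·f_k(x) / marginal(x), where marginal(x) = Σ_j π_j·f_j(x).
Evaluate each component's likelihood at the observed value:
  p_1 = 0.149417
  p_2 = 0.169365
Multiply by the mixture weights:
  π_1·p_1 = 0.09 × 0.149417 = 0.0134475
  π_2·p_2 = 0.91 × 0.169365 = 0.154122
Marginal: 0.0134475 + 0.154122 = 0.16757
Responsibility of Population 1: 0.0134475 / 0.16757 ≈ 0.080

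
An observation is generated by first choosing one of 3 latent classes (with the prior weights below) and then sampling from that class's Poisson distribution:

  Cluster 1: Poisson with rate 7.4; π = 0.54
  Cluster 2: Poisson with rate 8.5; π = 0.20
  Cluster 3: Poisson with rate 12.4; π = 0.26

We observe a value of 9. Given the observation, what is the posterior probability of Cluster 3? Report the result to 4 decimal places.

0.1912

P(component k | x) = P(Z=k)·f_k(x) / marginal(x), where marginal(x) = Σ_j P(Z=j)·f_j(x).
Evaluate each component's likelihood at the observed value:
  p_1 = 0.112084
  p_2 = 0.129869
  p_3 = 0.0786648
Multiply by the mixture weights:
  P(Z=1)·p_1 = 0.54 × 0.112084 = 0.0605253
  P(Z=2)·p_2 = 0.20 × 0.129869 = 0.0259737
  P(Z=3)·p_3 = 0.26 × 0.0786648 = 0.0204529
Sum: 0.0605253 + 0.0259737 + 0.0204529 = 0.106952
P(Cluster 3 | the observation) = 0.0204529 / 0.106952 ≈ 0.1912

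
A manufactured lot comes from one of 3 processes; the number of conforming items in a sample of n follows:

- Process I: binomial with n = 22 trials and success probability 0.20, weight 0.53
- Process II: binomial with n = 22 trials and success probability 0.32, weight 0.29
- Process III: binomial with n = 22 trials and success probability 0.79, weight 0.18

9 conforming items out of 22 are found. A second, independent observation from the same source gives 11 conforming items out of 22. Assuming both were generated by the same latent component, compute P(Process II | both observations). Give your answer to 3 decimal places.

0.993

P(component k | x) = w_k·f_k(x) / marginal(x), where marginal(x) = Σ_j w_j·f_j(x).
Since both observations come from the same component, the likelihood for component k is f_k(x₁)·f_k(x₂).
  L_I = [C(22,9)·0.20^9·0.80^13 = 497420·5.12e-07·0.0549756 = 0.0140011] × [0.00124101] = 1.73755e-05
  L_II = [C(22,9)·0.32^9·0.68^13 = 497420·3.51844e-05·0.00664685 = 0.116329] × [0.0365345] = 0.00425003
  L_III = [C(22,9)·0.79^9·0.21^13 = 497420·0.119852·1.54472e-09 = 9.20912e-05] × [0.00184827] = 1.70209e-07
Weight by the priors:
  w_I·L_I = 0.53 × 1.73755e-05 = 9.20903e-06
  w_II·L_II = 0.29 × 0.00425003 = 0.00123251
  w_III·L_III = 0.18 × 1.70209e-07 = 3.06377e-08
Marginal: 9.20903e-06 + 0.00123251 + 3.06377e-08 = 0.00124175
P(Process II | x₁,x₂) ≈ 0.993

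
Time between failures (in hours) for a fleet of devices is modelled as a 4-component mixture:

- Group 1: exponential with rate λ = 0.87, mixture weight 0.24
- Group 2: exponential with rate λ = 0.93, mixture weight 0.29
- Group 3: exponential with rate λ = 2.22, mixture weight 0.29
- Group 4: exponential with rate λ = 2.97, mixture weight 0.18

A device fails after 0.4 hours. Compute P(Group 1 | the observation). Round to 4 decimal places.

0.1937

P(component k | x) = π_k·f_k(x) / marginal(x), where marginal(x) = Σ_j π_j·f_j(x).
Exponential densities:
  p_1 = 0.87·e^(−0.87·0.4) = 0.87·e^(−0.3480) = 0.614306
  p_2 = 0.93·e^(−0.93·0.4) = 0.93·e^(−0.3720) = 0.641099
  p_3 = 2.22·e^(−2.22·0.4) = 2.22·e^(−0.8880) = 0.913481
  p_4 = 2.97·e^(−2.97·0.4) = 2.97·e^(−1.1880) = 0.905346
Unnormalised posteriors:
  π_1·p_1 = 0.24 × 0.614306 = 0.147433
  π_2·p_2 = 0.29 × 0.641099 = 0.185919
  π_3·p_3 = 0.29 × 0.913481 = 0.264909
  π_4·p_4 = 0.18 × 0.905346 = 0.162962
Sum: 0.147433 + 0.185919 + 0.264909 + 0.162962 = 0.761224
So the posterior for Group 1 is 0.147433 / 0.761224 ≈ 0.1937.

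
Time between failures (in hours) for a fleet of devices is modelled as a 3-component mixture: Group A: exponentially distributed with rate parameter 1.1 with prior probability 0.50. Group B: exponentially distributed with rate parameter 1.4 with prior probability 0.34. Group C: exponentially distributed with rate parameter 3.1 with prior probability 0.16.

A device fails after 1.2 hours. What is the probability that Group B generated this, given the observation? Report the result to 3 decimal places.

The responsibility of component k is w_k f_k(x) divided by Σ_j w_j f_j(x).
Evaluate each component's likelihood at the observed value:
  f_A = 0.293849
  f_B = 0.260924
  f_C = 0.0751253
Prior × likelihood for each component:
  w_A·f_A = 0.50 × 0.293849 = 0.146924
  w_B·f_B = 0.34 × 0.260924 = 0.088714
  w_C·f_C = 0.16 × 0.0751253 = 0.01202
Evidence: 0.146924 + 0.088714 + 0.01202 = 0.247658
So the posterior for Group B is 0.088714 / 0.247658 ≈ 0.358.

0.358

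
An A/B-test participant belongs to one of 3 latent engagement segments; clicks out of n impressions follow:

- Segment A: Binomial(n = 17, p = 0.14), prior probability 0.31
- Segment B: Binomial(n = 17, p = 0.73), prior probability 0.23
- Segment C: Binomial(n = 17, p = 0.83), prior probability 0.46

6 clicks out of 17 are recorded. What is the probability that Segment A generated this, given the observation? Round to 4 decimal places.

Posterior ∝ prior × likelihood, so P(k | x) ∝ P(Z=k) f_k(x); normalise over all components.
Evaluate each component's likelihood at the observed value:
  L_A = 0.017735
  L_B = 0.00104116
  L_C = 1.38671e-05
Unnormalised posteriors:
  P(Z=A)·L_A = 0.31 × 0.017735 = 0.00549785
  P(Z=B)·L_B = 0.23 × 0.00104116 = 0.000239468
  P(Z=C)·L_C = 0.46 × 1.38671e-05 = 6.37889e-06
Normaliser: 0.00549785 + 0.000239468 + 6.37889e-06 = 0.0057437
P(Segment A | data) = 0.00549785 / 0.0057437 ≈ 0.9572

0.9572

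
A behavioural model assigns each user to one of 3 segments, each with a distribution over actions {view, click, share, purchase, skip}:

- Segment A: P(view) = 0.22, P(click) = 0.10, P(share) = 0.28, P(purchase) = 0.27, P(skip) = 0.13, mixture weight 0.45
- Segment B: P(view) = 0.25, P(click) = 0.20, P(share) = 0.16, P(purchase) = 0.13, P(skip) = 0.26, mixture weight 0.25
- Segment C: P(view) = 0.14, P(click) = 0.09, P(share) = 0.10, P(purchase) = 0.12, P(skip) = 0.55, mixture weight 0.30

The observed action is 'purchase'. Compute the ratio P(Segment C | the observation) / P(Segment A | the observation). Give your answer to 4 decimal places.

Since P(k|x) ∝ π_k f_k(x), the posterior odds are π_i f_i(x) / (π_j f_j(x)).
Categorical probabilities:
  f_A = P(purchase | comp) = 0.27
  f_B = P(purchase | comp) = 0.13
  f_C = P(purchase | comp) = 0.12
Odds = (0.30/0.45) × (0.12/0.27) = 0.666667 × 0.444444 ≈ 0.2963

0.2963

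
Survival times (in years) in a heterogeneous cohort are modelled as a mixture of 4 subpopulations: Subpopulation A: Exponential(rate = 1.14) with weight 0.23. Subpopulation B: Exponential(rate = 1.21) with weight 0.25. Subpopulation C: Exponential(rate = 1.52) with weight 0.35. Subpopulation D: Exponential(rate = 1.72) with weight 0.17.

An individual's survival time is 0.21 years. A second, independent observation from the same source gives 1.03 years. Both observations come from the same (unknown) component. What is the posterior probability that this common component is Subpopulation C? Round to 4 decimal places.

Apply Bayes' rule: the posterior for each component is proportional to its prior times its likelihood at x.
Since both observations come from the same component, the likelihood for component k is f_k(x₁)·f_k(x₂).
  f_A = [0.897294] × [0.352335] = 0.316148
  f_B = [0.938493] × [0.347956] = 0.326554
  f_C = [1.10463] × [0.317623] = 0.350856
  f_D = [1.19856] × [0.292504] = 0.350585
Multiply by the mixture weights:
  P(Z=A)·f_A = 0.23 × 0.316148 = 0.0727141
  P(Z=B)·f_B = 0.25 × 0.326554 = 0.0816386
  P(Z=C)·f_C = 0.35 × 0.350856 = 0.1228
  P(Z=D)·f_D = 0.17 × 0.350585 = 0.0595995
Normaliser: 0.0727141 + 0.0816386 + 0.1228 + 0.0595995 = 0.336752
P(Subpopulation C | x₁,x₂) ≈ 0.3647

0.3647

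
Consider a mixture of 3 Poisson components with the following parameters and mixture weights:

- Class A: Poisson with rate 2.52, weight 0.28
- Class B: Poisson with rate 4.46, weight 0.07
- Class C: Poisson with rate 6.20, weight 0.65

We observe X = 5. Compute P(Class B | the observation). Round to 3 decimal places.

0.090

Apply Bayes' rule: the posterior for each component is proportional to its prior times its likelihood at x.
Poisson probabilities:
  p_A = e^(−2.52)·2.52^5/5! = 0.0681396
  p_B = e^(−4.46)·4.46^5/5! = 0.170036
  p_C = e^(−6.20)·6.20^5/5! = 0.154936
Weight by the priors:
  π_A·p_A = 0.28 × 0.0681396 = 0.0190791
  π_B·p_B = 0.07 × 0.170036 = 0.0119025
  π_C·p_C = 0.65 × 0.154936 = 0.100708
Normaliser: 0.0190791 + 0.0119025 + 0.100708 = 0.13169
P(Class B | x) ≈ 0.090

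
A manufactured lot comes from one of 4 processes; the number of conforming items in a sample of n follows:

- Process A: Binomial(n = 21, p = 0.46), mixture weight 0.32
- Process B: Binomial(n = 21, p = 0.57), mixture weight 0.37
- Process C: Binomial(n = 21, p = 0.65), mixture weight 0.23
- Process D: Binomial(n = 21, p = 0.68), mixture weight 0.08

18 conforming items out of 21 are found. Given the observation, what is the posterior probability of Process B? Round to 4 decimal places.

The responsibility of component k is π_k f_k(x) divided by Σ_j π_j f_j(x).
Binomial probabilities:
  f_A = 0.000178104
  f_B = 0.00426584
  f_C = 0.0244622
  f_D = 0.0421174
Multiply by the mixture weights:
  π_A·f_A = 0.32 × 0.000178104 = 5.69933e-05
  π_B·f_B = 0.37 × 0.00426584 = 0.00157836
  π_C·f_C = 0.23 × 0.0244622 = 0.00562631
  π_D·f_D = 0.08 × 0.0421174 = 0.0033694
Denominator: 5.69933e-05 + 0.00157836 + 0.00562631 + 0.0033694 = 0.0106311
P(Process B | the observation) ≈ 0.1485

0.1485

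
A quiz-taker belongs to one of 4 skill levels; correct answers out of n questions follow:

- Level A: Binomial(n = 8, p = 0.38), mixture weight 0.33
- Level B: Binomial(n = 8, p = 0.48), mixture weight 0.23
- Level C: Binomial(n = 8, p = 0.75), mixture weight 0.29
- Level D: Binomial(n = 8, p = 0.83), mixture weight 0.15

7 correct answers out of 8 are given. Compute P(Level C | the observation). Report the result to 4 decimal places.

By Bayes' theorem, P(k | x) = w_k f_k(x) / Σ_j w_j f_j(x).
Component likelihoods at x = 7 correct answers out of 8:
  f_A = C(8,7)·0.38^7·0.62^1 = 8·0.00114416·0.62 = 0.00567501
  f_B = C(8,7)·0.48^7·0.52^1 = 8·0.00587068·0.52 = 0.024422
  f_C = C(8,7)·0.75^7·0.25^1 = 8·0.133484·0.25 = 0.266968
  f_D = C(8,7)·0.83^7·0.17^1 = 8·0.271361·0.17 = 0.36905
Multiply by the mixture weights:
  w_A·f_A = 0.33 × 0.00567501 = 0.00187275
  w_B·f_B = 0.23 × 0.024422 = 0.00561707
  w_C·f_C = 0.29 × 0.266968 = 0.0774207
  w_D·f_D = 0.15 × 0.36905 = 0.0553575
Normaliser: 0.00187275 + 0.00561707 + 0.0774207 + 0.0553575 = 0.140268
Responsibility of Level C: 0.0774207 / 0.140268 ≈ 0.5519

0.5519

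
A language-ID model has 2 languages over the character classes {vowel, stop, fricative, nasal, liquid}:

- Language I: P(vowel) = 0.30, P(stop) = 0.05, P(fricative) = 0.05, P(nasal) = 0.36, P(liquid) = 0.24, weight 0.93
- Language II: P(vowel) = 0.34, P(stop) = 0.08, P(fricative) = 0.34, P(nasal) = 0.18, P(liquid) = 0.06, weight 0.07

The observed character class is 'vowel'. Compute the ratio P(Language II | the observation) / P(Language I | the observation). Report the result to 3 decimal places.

0.085

Since P(k|x) ∝ w_k f_k(x), the posterior odds are w_i f_i(x) / (w_j f_j(x)).
Component likelihoods at x = 'vowel':
  L_I = 0.3
  L_II = 0.34
Posterior odds = (w_II·L_II) / (w_I·L_I) = (0.07·0.34) / (0.93·0.3) = 0.0238 / 0.279 ≈ 0.085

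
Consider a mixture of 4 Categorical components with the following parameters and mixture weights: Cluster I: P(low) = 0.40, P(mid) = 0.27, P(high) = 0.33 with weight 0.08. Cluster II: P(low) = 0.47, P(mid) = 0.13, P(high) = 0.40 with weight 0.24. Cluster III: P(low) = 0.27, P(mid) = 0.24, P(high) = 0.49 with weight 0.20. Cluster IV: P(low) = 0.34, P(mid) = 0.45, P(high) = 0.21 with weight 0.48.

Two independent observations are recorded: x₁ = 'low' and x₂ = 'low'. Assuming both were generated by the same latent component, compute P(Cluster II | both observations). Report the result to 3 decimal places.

Apply Bayes' rule: the posterior for each component is proportional to its prior times its likelihood at x.
Since both observations come from the same component, the likelihood for component k is f_k(x₁)·f_k(x₂).
  f_I = [P(low | comp) = 0.40] × [0.4] = 0.16
  f_II = [P(low | comp) = 0.47] × [0.47] = 0.2209
  f_III = [P(low | comp) = 0.27] × [0.27] = 0.0729
  f_IV = [P(low | comp) = 0.34] × [0.34] = 0.1156
Prior × likelihood for each component:
  w_I·f_I = 0.08 × 0.16 = 0.0128
  w_II·f_II = 0.24 × 0.2209 = 0.053016
  w_III·f_III = 0.20 × 0.0729 = 0.01458
  w_IV·f_IV = 0.48 × 0.1156 = 0.055488
Marginal: 0.0128 + 0.053016 + 0.01458 + 0.055488 = 0.135884
So the posterior for Cluster II is 0.053016 / 0.135884 ≈ 0.390.

0.390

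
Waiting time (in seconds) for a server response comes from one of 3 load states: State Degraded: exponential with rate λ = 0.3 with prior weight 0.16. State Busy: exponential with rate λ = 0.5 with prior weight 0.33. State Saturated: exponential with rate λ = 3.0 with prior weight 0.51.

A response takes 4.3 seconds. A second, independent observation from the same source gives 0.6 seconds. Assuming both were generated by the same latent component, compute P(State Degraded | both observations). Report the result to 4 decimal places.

Posterior ∝ prior × likelihood, so P(k | x) ∝ P(Z=k) f_k(x); normalise over all components.
Since both observations come from the same component, the likelihood for component k is f_k(x₁)·f_k(x₂).
  L_Degraded = [0.0825812] × [0.250581] = 0.0206933
  L_Busy = [0.0582421] × [0.370409] = 0.0215734
  L_Saturated = [7.49415e-06] × [0.495897] = 3.71632e-06
Unnormalised posteriors:
  P(Z=Degraded)·L_Degraded = 0.16 × 0.0206933 = 0.00331093
  P(Z=Busy)·L_Busy = 0.33 × 0.0215734 = 0.00711922
  P(Z=Saturated)·L_Saturated = 0.51 × 3.71632e-06 = 1.89533e-06
Denominator: 0.00331093 + 0.00711922 + 1.89533e-06 = 0.010432
Responsibility of State Degraded: 0.00331093 / 0.010432 ≈ 0.3174

0.3174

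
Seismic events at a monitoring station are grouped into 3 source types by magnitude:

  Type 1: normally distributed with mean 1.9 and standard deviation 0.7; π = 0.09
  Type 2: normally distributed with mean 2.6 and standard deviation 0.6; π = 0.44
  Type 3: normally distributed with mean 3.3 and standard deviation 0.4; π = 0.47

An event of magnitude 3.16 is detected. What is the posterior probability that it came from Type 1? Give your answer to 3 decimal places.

Posterior ∝ prior × likelihood, so P(k | x) ∝ π_k f_k(x); normalise over all components.
Component likelihoods at x = 3.16:
  f_1 = (1/(0.7·√(2π)))·exp(−(3.16−1.9)²/(2·0.7²)) = 0.569918·exp(-1.62000) = 0.112786
  f_2 = (1/(0.6·√(2π)))·exp(−(3.16−2.6)²/(2·0.6²)) = 0.664904·exp(-0.43556) = 0.43013
  f_3 = (1/(0.4·√(2π)))·exp(−(3.16−3.3)²/(2·0.4²)) = 0.997356·exp(-0.06125) = 0.938101
Multiply by the mixture weights:
  π_1·f_1 = 0.09 × 0.112786 = 0.0101507
  π_2·f_2 = 0.44 × 0.43013 = 0.189257
  π_3·f_3 = 0.47 × 0.938101 = 0.440907
Normaliser: 0.0101507 + 0.189257 + 0.440907 = 0.640315
P(Type 1 | data) ≈ 0.016

0.016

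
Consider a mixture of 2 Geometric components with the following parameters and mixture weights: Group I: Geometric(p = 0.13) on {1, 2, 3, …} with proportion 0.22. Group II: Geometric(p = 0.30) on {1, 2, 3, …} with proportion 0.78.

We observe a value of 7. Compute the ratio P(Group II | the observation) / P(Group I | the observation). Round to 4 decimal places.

2.2198

Since P(k|x) ∝ w_k f_k(x), the posterior odds are w_i f_i(x) / (w_j f_j(x)).
Evaluate each component's likelihood at the observed value:
  p_I = 0.0563714
  p_II = 0.0352947
Odds = (0.78/0.22) × (0.0352947/0.0563714) = 3.54545 × 0.62611 ≈ 2.2198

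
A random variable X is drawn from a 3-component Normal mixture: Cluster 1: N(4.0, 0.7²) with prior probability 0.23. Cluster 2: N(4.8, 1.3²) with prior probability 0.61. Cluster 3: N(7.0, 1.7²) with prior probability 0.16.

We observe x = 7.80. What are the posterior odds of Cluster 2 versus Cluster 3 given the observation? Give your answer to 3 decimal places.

Only the two components matter; the odds are (w_i f_i(x)) / (w_j f_j(x)).
Component likelihoods at x = 7.80:
  L_1 = 2.27309e-07
  L_2 = 0.0214073
  L_3 = 0.210074
Odds = (0.61/0.16) × (0.0214073/0.210074) = 3.8125 × 0.101903 ≈ 0.389

0.389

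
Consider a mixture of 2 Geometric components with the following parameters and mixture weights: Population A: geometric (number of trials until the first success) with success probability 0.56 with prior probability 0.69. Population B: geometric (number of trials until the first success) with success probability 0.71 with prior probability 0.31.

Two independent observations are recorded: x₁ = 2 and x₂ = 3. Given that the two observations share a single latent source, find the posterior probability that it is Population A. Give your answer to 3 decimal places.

Posterior ∝ prior × likelihood, so P(k | x) ∝ π_k f_k(x); normalise over all components.
Since both observations come from the same component, the likelihood for component k is f_k(x₁)·f_k(x₂).
  p_A = [0.2464] × [0.108416] = 0.0267137
  p_B = [0.2059] × [0.059711] = 0.0122945
Multiply by the mixture weights:
  π_A·p_A = 0.69 × 0.0267137 = 0.0184325
  π_B·p_B = 0.31 × 0.0122945 = 0.00381129
Denominator: 0.0184325 + 0.00381129 = 0.0222437
P(Population A | data) ≈ 0.829

0.829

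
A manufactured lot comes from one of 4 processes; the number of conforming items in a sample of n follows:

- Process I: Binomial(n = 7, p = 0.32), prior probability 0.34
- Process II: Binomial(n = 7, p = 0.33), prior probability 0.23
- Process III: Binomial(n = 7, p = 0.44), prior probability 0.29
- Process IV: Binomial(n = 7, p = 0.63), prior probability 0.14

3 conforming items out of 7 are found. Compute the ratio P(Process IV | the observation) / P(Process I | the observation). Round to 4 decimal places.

Since P(k|x) ∝ P(Z=k) f_k(x), the posterior odds are P(Z=i) f_i(x) / (P(Z=j) f_j(x)).
Binomial probabilities:
  L_I = C(7,3)·0.32^3·0.68^4 = 35·0.032768·0.213814 = 0.245219
  L_II = C(7,3)·0.33^3·0.67^4 = 35·0.035937·0.201511 = 0.25346
  L_III = C(7,3)·0.44^3·0.56^4 = 35·0.085184·0.098345 = 0.29321
  L_IV = C(7,3)·0.63^3·0.37^4 = 35·0.250047·0.0187416 = 0.16402
Posterior odds = (P(Z=IV)·L_IV) / (P(Z=I)·L_I) = (0.14·0.16402) / (0.34·0.245219) = 0.0229628 / 0.0833744 ≈ 0.2754

0.2754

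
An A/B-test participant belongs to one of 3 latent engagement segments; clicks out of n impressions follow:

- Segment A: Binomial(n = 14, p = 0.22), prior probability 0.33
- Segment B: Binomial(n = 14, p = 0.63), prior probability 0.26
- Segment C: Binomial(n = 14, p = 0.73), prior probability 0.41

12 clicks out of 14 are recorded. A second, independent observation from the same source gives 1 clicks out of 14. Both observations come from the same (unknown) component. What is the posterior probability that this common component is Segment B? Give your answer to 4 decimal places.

By Bayes' theorem, P(k | x) = P(Z=k) f_k(x) / Σ_j P(Z=j) f_j(x).
Since both observations come from the same component, the likelihood for component k is f_k(x₁)·f_k(x₂).
  p_A = [C(14,12)·0.22^12·0.78^2 = 91·1.2855e-08·0.6084 = 7.1171e-07] × [0.121837] = 8.67128e-08
  p_B = [C(14,12)·0.63^12·0.37^2 = 91·0.00390919·0.1369 = 0.0487003] × [2.14828e-05] = 1.04622e-06
  p_C = [C(14,12)·0.73^12·0.27^2 = 91·0.022902·0.0729 = 0.15193] × [4.14171e-07] = 6.2925e-08
Multiply by the mixture weights:
  P(Z=A)·p_A = 0.33 × 8.67128e-08 = 2.86152e-08
  P(Z=B)·p_B = 0.26 × 1.04622e-06 = 2.72017e-07
  P(Z=C)·p_C = 0.41 × 6.2925e-08 = 2.57992e-08
Evidence: 2.86152e-08 + 2.72017e-07 + 2.57992e-08 = 3.26431e-07
So the posterior for Segment B is 2.72017e-07 / 3.26431e-07 ≈ 0.8333.

0.8333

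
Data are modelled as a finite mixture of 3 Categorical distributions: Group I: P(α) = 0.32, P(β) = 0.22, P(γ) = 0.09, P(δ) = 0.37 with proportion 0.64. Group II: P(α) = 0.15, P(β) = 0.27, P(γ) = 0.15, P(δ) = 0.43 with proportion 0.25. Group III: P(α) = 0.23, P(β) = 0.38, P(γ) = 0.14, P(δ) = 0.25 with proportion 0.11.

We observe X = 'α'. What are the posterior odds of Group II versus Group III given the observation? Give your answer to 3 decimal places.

1.482

The posterior odds equal the prior odds times the likelihood ratio: (w_i/w_j)·(f_i(x)/f_j(x)).
Evaluate each component's likelihood at the observed value:
  f_I = 0.32
  f_II = 0.15
  f_III = 0.23
Posterior odds = (w_II·f_II) / (w_III·f_III) = (0.25·0.15) / (0.11·0.23) = 0.0375 / 0.0253 ≈ 1.482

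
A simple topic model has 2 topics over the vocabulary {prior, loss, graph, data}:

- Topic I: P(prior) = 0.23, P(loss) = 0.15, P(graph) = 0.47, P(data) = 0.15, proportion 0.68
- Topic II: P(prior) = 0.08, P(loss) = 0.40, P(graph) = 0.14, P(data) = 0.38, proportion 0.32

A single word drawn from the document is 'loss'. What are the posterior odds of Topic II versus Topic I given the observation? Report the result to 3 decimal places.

The posterior odds equal the prior odds times the likelihood ratio: (w_i/w_j)·(f_i(x)/f_j(x)).
Categorical probabilities:
  p_I = P(loss | comp) = 0.15
  p_II = P(loss | comp) = 0.40
Odds = (0.32/0.68) × (0.4/0.15) = 0.470588 × 2.66667 ≈ 1.255

1.255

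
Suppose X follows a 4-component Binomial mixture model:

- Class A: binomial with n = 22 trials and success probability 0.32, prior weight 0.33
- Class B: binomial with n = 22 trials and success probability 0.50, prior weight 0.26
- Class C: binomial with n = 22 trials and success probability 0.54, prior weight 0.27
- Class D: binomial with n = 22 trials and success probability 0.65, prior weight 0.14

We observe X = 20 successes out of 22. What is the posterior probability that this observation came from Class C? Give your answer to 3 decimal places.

P(component k | x) = w_k·f_k(x) / marginal(x), where marginal(x) = Σ_j w_j·f_j(x).
Evaluate each component's likelihood at the observed value:
  p_A = C(22,20)·0.32^20·0.68^2 = 231·1.26765e-10·0.4624 = 1.35403e-08
  p_B = C(22,20)·0.50^20·0.50^2 = 231·9.53674e-07·0.25 = 5.50747e-05
  p_C = C(22,20)·0.54^20·0.46^2 = 231·4.44504e-06·0.2116 = 0.000217272
  p_D = C(22,20)·0.65^20·0.35^2 = 231·0.000181245·0.1225 = 0.00512879
Prior × likelihood for each component:
  w_A·p_A = 0.33 × 1.35403e-08 = 4.46831e-09
  w_B·p_B = 0.26 × 5.50747e-05 = 1.43194e-05
  w_C·p_C = 0.27 × 0.000217272 = 5.86633e-05
  w_D·p_D = 0.14 × 0.00512879 = 0.000718031
Normaliser: 4.46831e-09 + 1.43194e-05 + 5.86633e-05 + 0.000718031 = 0.000791018
So the posterior for Class C is 5.86633e-05 / 0.000791018 ≈ 0.074.

0.074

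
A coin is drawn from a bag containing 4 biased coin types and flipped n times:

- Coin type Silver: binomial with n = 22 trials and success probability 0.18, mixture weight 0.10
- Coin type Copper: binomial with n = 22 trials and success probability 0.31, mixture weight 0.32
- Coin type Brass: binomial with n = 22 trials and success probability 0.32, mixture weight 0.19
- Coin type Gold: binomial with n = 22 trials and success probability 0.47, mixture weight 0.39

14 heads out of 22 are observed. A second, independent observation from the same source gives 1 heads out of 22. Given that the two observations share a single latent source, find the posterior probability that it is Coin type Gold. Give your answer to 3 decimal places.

0.154

By Bayes' theorem, P(k | x) = π_k f_k(x) / Σ_j π_j f_j(x).
Since both observations come from the same component, the likelihood for component k is f_k(x₁)·f_k(x₂).
  p_Silver = [C(22,14)·0.18^14·0.82^8 = 319770·3.74813e-11·0.204414 = 2.44999e-06] × [0.061346] = 1.50297e-07
  p_Copper = [C(22,14)·0.31^14·0.69^8 = 319770·7.56944e-08·0.0513798 = 0.00124364] × [0.00281589] = 3.50195e-06
  p_Brass = [C(22,14)·0.32^14·0.68^8 = 319770·1.18059e-07·0.0457163 = 0.00172587] × [0.00213924] = 3.69206e-06
  p_Gold = [C(22,14)·0.47^14·0.53^8 = 319770·2.56667e-05·0.00622597 = 0.0510993] × [1.67615e-05] = 8.56502e-07
Prior × likelihood for each component:
  π_Silver·p_Silver = 0.10 × 1.50297e-07 = 1.50297e-08
  π_Copper·p_Copper = 0.32 × 3.50195e-06 = 1.12062e-06
  π_Brass·p_Brass = 0.19 × 3.69206e-06 = 7.01491e-07
  π_Gold·p_Gold = 0.39 × 8.56502e-07 = 3.34036e-07
Normaliser: 1.50297e-08 + 1.12062e-06 + 7.01491e-07 + 3.34036e-07 = 2.17118e-06
P(Coin type Gold | x₁, x₂) = 3.34036e-07 / 2.17118e-06 ≈ 0.154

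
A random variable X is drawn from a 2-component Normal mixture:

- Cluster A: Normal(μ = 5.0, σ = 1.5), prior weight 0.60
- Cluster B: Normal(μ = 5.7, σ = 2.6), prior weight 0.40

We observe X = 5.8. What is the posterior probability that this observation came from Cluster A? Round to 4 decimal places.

Posterior ∝ prior × likelihood, so P(k | x) ∝ P(Z=k) f_k(x); normalise over all components.
Normal densities:
  p_A = (1/(1.5·√(2π)))·exp(−(5.8−5.0)²/(2·1.5²)) = 0.265962·exp(-0.14222) = 0.230703
  p_B = (1/(2.6·√(2π)))·exp(−(5.8−5.7)²/(2·2.6²)) = 0.153439·exp(-0.00074) = 0.153326
Weight by the priors:
  P(Z=A)·p_A = 0.60 × 0.230703 = 0.138422
  P(Z=B)·p_B = 0.40 × 0.153326 = 0.0613304
Denominator: 0.138422 + 0.0613304 = 0.199752
P(Cluster A | 5.8) ≈ 0.6930

0.6930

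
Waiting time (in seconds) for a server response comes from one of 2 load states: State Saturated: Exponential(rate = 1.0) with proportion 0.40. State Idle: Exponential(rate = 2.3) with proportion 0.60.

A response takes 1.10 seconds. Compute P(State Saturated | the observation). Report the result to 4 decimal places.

P(component k | x) = π_k·f_k(x) / marginal(x), where marginal(x) = Σ_j π_j·f_j(x).
Exponential densities:
  p_Saturated = 0.332871
  p_Idle = 0.183216
Prior × likelihood for each component:
  π_Saturated·p_Saturated = 0.40 × 0.332871 = 0.133148
  π_Idle·p_Idle = 0.60 × 0.183216 = 0.109929
Marginal: 0.133148 + 0.109929 = 0.243078
P(State Saturated | 1.10 seconds) = 0.133148 / 0.243078 ≈ 0.5478

0.5478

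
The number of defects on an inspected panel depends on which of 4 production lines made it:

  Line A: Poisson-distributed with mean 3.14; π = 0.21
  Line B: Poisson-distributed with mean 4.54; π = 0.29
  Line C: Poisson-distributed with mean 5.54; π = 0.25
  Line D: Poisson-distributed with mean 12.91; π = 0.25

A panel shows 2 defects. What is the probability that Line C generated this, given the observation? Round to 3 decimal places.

0.164

Posterior ∝ prior × likelihood, so P(k | x) ∝ π_k f_k(x); normalise over all components.
Poisson probabilities:
  L_A = e^(−3.14)·3.14^2/2! = 0.213376
  L_B = e^(−4.54)·4.54^2/2! = 0.109998
  L_C = e^(−5.54)·5.54^2/2! = 0.0602557
  L_D = e^(−12.91)·12.91^2/2! = 0.000206101
Prior × likelihood for each component:
  π_A·L_A = 0.21 × 0.213376 = 0.0448089
  π_B·L_B = 0.29 × 0.109998 = 0.0318994
  π_C·L_C = 0.25 × 0.0602557 = 0.0150639
  π_D·L_D = 0.25 × 0.000206101 = 5.15253e-05
Normaliser: 0.0448089 + 0.0318994 + 0.0150639 + 5.15253e-05 = 0.0918237
P(Line C | the observation) = 0.0150639 / 0.0918237 ≈ 0.164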